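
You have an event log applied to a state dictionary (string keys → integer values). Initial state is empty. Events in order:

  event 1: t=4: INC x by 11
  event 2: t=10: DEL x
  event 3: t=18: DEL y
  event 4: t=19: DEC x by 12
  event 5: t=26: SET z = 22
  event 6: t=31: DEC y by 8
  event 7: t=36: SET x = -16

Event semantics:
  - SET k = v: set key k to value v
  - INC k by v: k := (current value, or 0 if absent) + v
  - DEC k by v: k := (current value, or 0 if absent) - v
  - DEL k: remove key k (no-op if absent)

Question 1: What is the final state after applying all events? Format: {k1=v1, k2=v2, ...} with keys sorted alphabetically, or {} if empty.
Answer: {x=-16, y=-8, z=22}

Derivation:
  after event 1 (t=4: INC x by 11): {x=11}
  after event 2 (t=10: DEL x): {}
  after event 3 (t=18: DEL y): {}
  after event 4 (t=19: DEC x by 12): {x=-12}
  after event 5 (t=26: SET z = 22): {x=-12, z=22}
  after event 6 (t=31: DEC y by 8): {x=-12, y=-8, z=22}
  after event 7 (t=36: SET x = -16): {x=-16, y=-8, z=22}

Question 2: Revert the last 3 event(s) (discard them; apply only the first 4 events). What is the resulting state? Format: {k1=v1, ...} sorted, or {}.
Keep first 4 events (discard last 3):
  after event 1 (t=4: INC x by 11): {x=11}
  after event 2 (t=10: DEL x): {}
  after event 3 (t=18: DEL y): {}
  after event 4 (t=19: DEC x by 12): {x=-12}

Answer: {x=-12}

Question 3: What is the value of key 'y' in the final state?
Track key 'y' through all 7 events:
  event 1 (t=4: INC x by 11): y unchanged
  event 2 (t=10: DEL x): y unchanged
  event 3 (t=18: DEL y): y (absent) -> (absent)
  event 4 (t=19: DEC x by 12): y unchanged
  event 5 (t=26: SET z = 22): y unchanged
  event 6 (t=31: DEC y by 8): y (absent) -> -8
  event 7 (t=36: SET x = -16): y unchanged
Final: y = -8

Answer: -8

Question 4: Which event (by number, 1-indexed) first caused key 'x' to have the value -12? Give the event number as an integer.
Answer: 4

Derivation:
Looking for first event where x becomes -12:
  event 1: x = 11
  event 2: x = (absent)
  event 4: x (absent) -> -12  <-- first match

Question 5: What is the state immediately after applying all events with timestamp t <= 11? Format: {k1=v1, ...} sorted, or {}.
Apply events with t <= 11 (2 events):
  after event 1 (t=4: INC x by 11): {x=11}
  after event 2 (t=10: DEL x): {}

Answer: {}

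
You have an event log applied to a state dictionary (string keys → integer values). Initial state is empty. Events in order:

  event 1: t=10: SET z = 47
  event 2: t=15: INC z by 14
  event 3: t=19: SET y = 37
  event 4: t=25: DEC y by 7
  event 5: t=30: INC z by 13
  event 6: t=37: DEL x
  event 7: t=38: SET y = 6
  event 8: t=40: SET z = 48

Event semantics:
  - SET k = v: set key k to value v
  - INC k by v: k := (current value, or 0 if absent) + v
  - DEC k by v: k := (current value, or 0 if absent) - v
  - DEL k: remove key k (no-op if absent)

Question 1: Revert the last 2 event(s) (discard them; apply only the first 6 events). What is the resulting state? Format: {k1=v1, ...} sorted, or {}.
Answer: {y=30, z=74}

Derivation:
Keep first 6 events (discard last 2):
  after event 1 (t=10: SET z = 47): {z=47}
  after event 2 (t=15: INC z by 14): {z=61}
  after event 3 (t=19: SET y = 37): {y=37, z=61}
  after event 4 (t=25: DEC y by 7): {y=30, z=61}
  after event 5 (t=30: INC z by 13): {y=30, z=74}
  after event 6 (t=37: DEL x): {y=30, z=74}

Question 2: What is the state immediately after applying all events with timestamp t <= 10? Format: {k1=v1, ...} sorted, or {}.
Apply events with t <= 10 (1 events):
  after event 1 (t=10: SET z = 47): {z=47}

Answer: {z=47}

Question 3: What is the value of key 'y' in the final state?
Answer: 6

Derivation:
Track key 'y' through all 8 events:
  event 1 (t=10: SET z = 47): y unchanged
  event 2 (t=15: INC z by 14): y unchanged
  event 3 (t=19: SET y = 37): y (absent) -> 37
  event 4 (t=25: DEC y by 7): y 37 -> 30
  event 5 (t=30: INC z by 13): y unchanged
  event 6 (t=37: DEL x): y unchanged
  event 7 (t=38: SET y = 6): y 30 -> 6
  event 8 (t=40: SET z = 48): y unchanged
Final: y = 6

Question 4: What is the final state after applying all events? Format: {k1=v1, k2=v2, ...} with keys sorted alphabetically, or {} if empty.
Answer: {y=6, z=48}

Derivation:
  after event 1 (t=10: SET z = 47): {z=47}
  after event 2 (t=15: INC z by 14): {z=61}
  after event 3 (t=19: SET y = 37): {y=37, z=61}
  after event 4 (t=25: DEC y by 7): {y=30, z=61}
  after event 5 (t=30: INC z by 13): {y=30, z=74}
  after event 6 (t=37: DEL x): {y=30, z=74}
  after event 7 (t=38: SET y = 6): {y=6, z=74}
  after event 8 (t=40: SET z = 48): {y=6, z=48}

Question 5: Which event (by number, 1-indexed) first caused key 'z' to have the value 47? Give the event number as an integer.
Answer: 1

Derivation:
Looking for first event where z becomes 47:
  event 1: z (absent) -> 47  <-- first match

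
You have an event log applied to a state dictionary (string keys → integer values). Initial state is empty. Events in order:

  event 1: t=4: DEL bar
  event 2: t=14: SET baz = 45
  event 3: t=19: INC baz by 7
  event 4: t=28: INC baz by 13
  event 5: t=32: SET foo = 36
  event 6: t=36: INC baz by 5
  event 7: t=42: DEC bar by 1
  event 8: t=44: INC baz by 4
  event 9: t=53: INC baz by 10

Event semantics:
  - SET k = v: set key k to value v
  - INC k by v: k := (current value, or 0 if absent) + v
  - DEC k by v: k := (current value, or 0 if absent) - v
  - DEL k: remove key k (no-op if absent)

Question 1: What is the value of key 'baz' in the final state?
Track key 'baz' through all 9 events:
  event 1 (t=4: DEL bar): baz unchanged
  event 2 (t=14: SET baz = 45): baz (absent) -> 45
  event 3 (t=19: INC baz by 7): baz 45 -> 52
  event 4 (t=28: INC baz by 13): baz 52 -> 65
  event 5 (t=32: SET foo = 36): baz unchanged
  event 6 (t=36: INC baz by 5): baz 65 -> 70
  event 7 (t=42: DEC bar by 1): baz unchanged
  event 8 (t=44: INC baz by 4): baz 70 -> 74
  event 9 (t=53: INC baz by 10): baz 74 -> 84
Final: baz = 84

Answer: 84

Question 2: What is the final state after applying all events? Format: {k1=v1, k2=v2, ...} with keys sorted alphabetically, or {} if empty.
Answer: {bar=-1, baz=84, foo=36}

Derivation:
  after event 1 (t=4: DEL bar): {}
  after event 2 (t=14: SET baz = 45): {baz=45}
  after event 3 (t=19: INC baz by 7): {baz=52}
  after event 4 (t=28: INC baz by 13): {baz=65}
  after event 5 (t=32: SET foo = 36): {baz=65, foo=36}
  after event 6 (t=36: INC baz by 5): {baz=70, foo=36}
  after event 7 (t=42: DEC bar by 1): {bar=-1, baz=70, foo=36}
  after event 8 (t=44: INC baz by 4): {bar=-1, baz=74, foo=36}
  after event 9 (t=53: INC baz by 10): {bar=-1, baz=84, foo=36}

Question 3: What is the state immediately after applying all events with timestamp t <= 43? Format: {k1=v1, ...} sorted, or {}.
Apply events with t <= 43 (7 events):
  after event 1 (t=4: DEL bar): {}
  after event 2 (t=14: SET baz = 45): {baz=45}
  after event 3 (t=19: INC baz by 7): {baz=52}
  after event 4 (t=28: INC baz by 13): {baz=65}
  after event 5 (t=32: SET foo = 36): {baz=65, foo=36}
  after event 6 (t=36: INC baz by 5): {baz=70, foo=36}
  after event 7 (t=42: DEC bar by 1): {bar=-1, baz=70, foo=36}

Answer: {bar=-1, baz=70, foo=36}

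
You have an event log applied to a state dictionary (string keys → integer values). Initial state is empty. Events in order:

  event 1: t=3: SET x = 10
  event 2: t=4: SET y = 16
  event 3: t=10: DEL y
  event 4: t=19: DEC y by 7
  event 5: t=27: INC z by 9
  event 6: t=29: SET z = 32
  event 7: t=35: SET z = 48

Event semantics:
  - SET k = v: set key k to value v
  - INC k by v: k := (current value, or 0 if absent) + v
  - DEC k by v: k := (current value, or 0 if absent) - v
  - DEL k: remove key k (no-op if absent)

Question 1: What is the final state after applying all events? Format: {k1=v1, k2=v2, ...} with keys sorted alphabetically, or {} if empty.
Answer: {x=10, y=-7, z=48}

Derivation:
  after event 1 (t=3: SET x = 10): {x=10}
  after event 2 (t=4: SET y = 16): {x=10, y=16}
  after event 3 (t=10: DEL y): {x=10}
  after event 4 (t=19: DEC y by 7): {x=10, y=-7}
  after event 5 (t=27: INC z by 9): {x=10, y=-7, z=9}
  after event 6 (t=29: SET z = 32): {x=10, y=-7, z=32}
  after event 7 (t=35: SET z = 48): {x=10, y=-7, z=48}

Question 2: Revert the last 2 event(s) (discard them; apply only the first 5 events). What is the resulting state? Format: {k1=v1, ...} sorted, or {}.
Keep first 5 events (discard last 2):
  after event 1 (t=3: SET x = 10): {x=10}
  after event 2 (t=4: SET y = 16): {x=10, y=16}
  after event 3 (t=10: DEL y): {x=10}
  after event 4 (t=19: DEC y by 7): {x=10, y=-7}
  after event 5 (t=27: INC z by 9): {x=10, y=-7, z=9}

Answer: {x=10, y=-7, z=9}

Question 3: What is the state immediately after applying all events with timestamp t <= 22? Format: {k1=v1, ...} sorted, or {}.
Answer: {x=10, y=-7}

Derivation:
Apply events with t <= 22 (4 events):
  after event 1 (t=3: SET x = 10): {x=10}
  after event 2 (t=4: SET y = 16): {x=10, y=16}
  after event 3 (t=10: DEL y): {x=10}
  after event 4 (t=19: DEC y by 7): {x=10, y=-7}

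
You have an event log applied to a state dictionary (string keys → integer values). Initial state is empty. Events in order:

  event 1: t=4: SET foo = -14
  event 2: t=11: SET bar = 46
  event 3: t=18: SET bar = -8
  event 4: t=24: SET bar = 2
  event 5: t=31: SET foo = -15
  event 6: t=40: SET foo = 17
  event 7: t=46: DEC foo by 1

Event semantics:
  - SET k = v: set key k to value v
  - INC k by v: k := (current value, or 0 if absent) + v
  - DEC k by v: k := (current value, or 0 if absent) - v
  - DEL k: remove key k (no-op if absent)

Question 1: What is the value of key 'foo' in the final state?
Track key 'foo' through all 7 events:
  event 1 (t=4: SET foo = -14): foo (absent) -> -14
  event 2 (t=11: SET bar = 46): foo unchanged
  event 3 (t=18: SET bar = -8): foo unchanged
  event 4 (t=24: SET bar = 2): foo unchanged
  event 5 (t=31: SET foo = -15): foo -14 -> -15
  event 6 (t=40: SET foo = 17): foo -15 -> 17
  event 7 (t=46: DEC foo by 1): foo 17 -> 16
Final: foo = 16

Answer: 16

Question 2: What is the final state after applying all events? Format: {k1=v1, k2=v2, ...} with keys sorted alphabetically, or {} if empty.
Answer: {bar=2, foo=16}

Derivation:
  after event 1 (t=4: SET foo = -14): {foo=-14}
  after event 2 (t=11: SET bar = 46): {bar=46, foo=-14}
  after event 3 (t=18: SET bar = -8): {bar=-8, foo=-14}
  after event 4 (t=24: SET bar = 2): {bar=2, foo=-14}
  after event 5 (t=31: SET foo = -15): {bar=2, foo=-15}
  after event 6 (t=40: SET foo = 17): {bar=2, foo=17}
  after event 7 (t=46: DEC foo by 1): {bar=2, foo=16}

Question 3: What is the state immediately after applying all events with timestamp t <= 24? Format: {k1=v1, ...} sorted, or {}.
Apply events with t <= 24 (4 events):
  after event 1 (t=4: SET foo = -14): {foo=-14}
  after event 2 (t=11: SET bar = 46): {bar=46, foo=-14}
  after event 3 (t=18: SET bar = -8): {bar=-8, foo=-14}
  after event 4 (t=24: SET bar = 2): {bar=2, foo=-14}

Answer: {bar=2, foo=-14}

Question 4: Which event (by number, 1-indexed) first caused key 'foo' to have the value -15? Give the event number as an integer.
Answer: 5

Derivation:
Looking for first event where foo becomes -15:
  event 1: foo = -14
  event 2: foo = -14
  event 3: foo = -14
  event 4: foo = -14
  event 5: foo -14 -> -15  <-- first match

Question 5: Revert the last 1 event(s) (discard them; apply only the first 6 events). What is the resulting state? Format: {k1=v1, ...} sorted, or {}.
Answer: {bar=2, foo=17}

Derivation:
Keep first 6 events (discard last 1):
  after event 1 (t=4: SET foo = -14): {foo=-14}
  after event 2 (t=11: SET bar = 46): {bar=46, foo=-14}
  after event 3 (t=18: SET bar = -8): {bar=-8, foo=-14}
  after event 4 (t=24: SET bar = 2): {bar=2, foo=-14}
  after event 5 (t=31: SET foo = -15): {bar=2, foo=-15}
  after event 6 (t=40: SET foo = 17): {bar=2, foo=17}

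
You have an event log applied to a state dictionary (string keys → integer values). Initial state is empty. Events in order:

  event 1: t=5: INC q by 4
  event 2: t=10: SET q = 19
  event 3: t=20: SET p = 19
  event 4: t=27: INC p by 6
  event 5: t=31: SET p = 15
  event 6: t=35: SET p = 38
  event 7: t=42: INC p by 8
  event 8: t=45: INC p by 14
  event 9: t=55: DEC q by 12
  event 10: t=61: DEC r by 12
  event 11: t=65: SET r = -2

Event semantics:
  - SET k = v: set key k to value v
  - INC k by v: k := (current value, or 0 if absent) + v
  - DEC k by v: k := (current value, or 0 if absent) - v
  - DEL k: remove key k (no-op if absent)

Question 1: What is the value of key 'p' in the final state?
Answer: 60

Derivation:
Track key 'p' through all 11 events:
  event 1 (t=5: INC q by 4): p unchanged
  event 2 (t=10: SET q = 19): p unchanged
  event 3 (t=20: SET p = 19): p (absent) -> 19
  event 4 (t=27: INC p by 6): p 19 -> 25
  event 5 (t=31: SET p = 15): p 25 -> 15
  event 6 (t=35: SET p = 38): p 15 -> 38
  event 7 (t=42: INC p by 8): p 38 -> 46
  event 8 (t=45: INC p by 14): p 46 -> 60
  event 9 (t=55: DEC q by 12): p unchanged
  event 10 (t=61: DEC r by 12): p unchanged
  event 11 (t=65: SET r = -2): p unchanged
Final: p = 60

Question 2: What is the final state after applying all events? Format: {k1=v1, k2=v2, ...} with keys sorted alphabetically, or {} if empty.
  after event 1 (t=5: INC q by 4): {q=4}
  after event 2 (t=10: SET q = 19): {q=19}
  after event 3 (t=20: SET p = 19): {p=19, q=19}
  after event 4 (t=27: INC p by 6): {p=25, q=19}
  after event 5 (t=31: SET p = 15): {p=15, q=19}
  after event 6 (t=35: SET p = 38): {p=38, q=19}
  after event 7 (t=42: INC p by 8): {p=46, q=19}
  after event 8 (t=45: INC p by 14): {p=60, q=19}
  after event 9 (t=55: DEC q by 12): {p=60, q=7}
  after event 10 (t=61: DEC r by 12): {p=60, q=7, r=-12}
  after event 11 (t=65: SET r = -2): {p=60, q=7, r=-2}

Answer: {p=60, q=7, r=-2}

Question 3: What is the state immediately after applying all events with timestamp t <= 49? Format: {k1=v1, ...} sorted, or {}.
Apply events with t <= 49 (8 events):
  after event 1 (t=5: INC q by 4): {q=4}
  after event 2 (t=10: SET q = 19): {q=19}
  after event 3 (t=20: SET p = 19): {p=19, q=19}
  after event 4 (t=27: INC p by 6): {p=25, q=19}
  after event 5 (t=31: SET p = 15): {p=15, q=19}
  after event 6 (t=35: SET p = 38): {p=38, q=19}
  after event 7 (t=42: INC p by 8): {p=46, q=19}
  after event 8 (t=45: INC p by 14): {p=60, q=19}

Answer: {p=60, q=19}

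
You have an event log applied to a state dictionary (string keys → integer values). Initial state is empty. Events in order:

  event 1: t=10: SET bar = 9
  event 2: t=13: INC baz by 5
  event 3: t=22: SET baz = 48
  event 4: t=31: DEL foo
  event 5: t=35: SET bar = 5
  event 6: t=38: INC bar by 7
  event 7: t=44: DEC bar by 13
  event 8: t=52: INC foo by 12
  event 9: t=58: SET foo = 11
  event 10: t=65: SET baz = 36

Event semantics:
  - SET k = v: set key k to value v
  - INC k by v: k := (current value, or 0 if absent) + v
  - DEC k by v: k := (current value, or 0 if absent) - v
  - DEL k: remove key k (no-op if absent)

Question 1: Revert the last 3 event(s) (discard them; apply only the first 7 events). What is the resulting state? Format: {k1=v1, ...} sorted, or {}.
Keep first 7 events (discard last 3):
  after event 1 (t=10: SET bar = 9): {bar=9}
  after event 2 (t=13: INC baz by 5): {bar=9, baz=5}
  after event 3 (t=22: SET baz = 48): {bar=9, baz=48}
  after event 4 (t=31: DEL foo): {bar=9, baz=48}
  after event 5 (t=35: SET bar = 5): {bar=5, baz=48}
  after event 6 (t=38: INC bar by 7): {bar=12, baz=48}
  after event 7 (t=44: DEC bar by 13): {bar=-1, baz=48}

Answer: {bar=-1, baz=48}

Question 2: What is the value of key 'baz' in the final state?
Answer: 36

Derivation:
Track key 'baz' through all 10 events:
  event 1 (t=10: SET bar = 9): baz unchanged
  event 2 (t=13: INC baz by 5): baz (absent) -> 5
  event 3 (t=22: SET baz = 48): baz 5 -> 48
  event 4 (t=31: DEL foo): baz unchanged
  event 5 (t=35: SET bar = 5): baz unchanged
  event 6 (t=38: INC bar by 7): baz unchanged
  event 7 (t=44: DEC bar by 13): baz unchanged
  event 8 (t=52: INC foo by 12): baz unchanged
  event 9 (t=58: SET foo = 11): baz unchanged
  event 10 (t=65: SET baz = 36): baz 48 -> 36
Final: baz = 36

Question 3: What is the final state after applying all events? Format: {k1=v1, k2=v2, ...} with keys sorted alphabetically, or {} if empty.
Answer: {bar=-1, baz=36, foo=11}

Derivation:
  after event 1 (t=10: SET bar = 9): {bar=9}
  after event 2 (t=13: INC baz by 5): {bar=9, baz=5}
  after event 3 (t=22: SET baz = 48): {bar=9, baz=48}
  after event 4 (t=31: DEL foo): {bar=9, baz=48}
  after event 5 (t=35: SET bar = 5): {bar=5, baz=48}
  after event 6 (t=38: INC bar by 7): {bar=12, baz=48}
  after event 7 (t=44: DEC bar by 13): {bar=-1, baz=48}
  after event 8 (t=52: INC foo by 12): {bar=-1, baz=48, foo=12}
  after event 9 (t=58: SET foo = 11): {bar=-1, baz=48, foo=11}
  after event 10 (t=65: SET baz = 36): {bar=-1, baz=36, foo=11}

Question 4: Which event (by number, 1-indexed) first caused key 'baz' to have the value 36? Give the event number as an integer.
Looking for first event where baz becomes 36:
  event 2: baz = 5
  event 3: baz = 48
  event 4: baz = 48
  event 5: baz = 48
  event 6: baz = 48
  event 7: baz = 48
  event 8: baz = 48
  event 9: baz = 48
  event 10: baz 48 -> 36  <-- first match

Answer: 10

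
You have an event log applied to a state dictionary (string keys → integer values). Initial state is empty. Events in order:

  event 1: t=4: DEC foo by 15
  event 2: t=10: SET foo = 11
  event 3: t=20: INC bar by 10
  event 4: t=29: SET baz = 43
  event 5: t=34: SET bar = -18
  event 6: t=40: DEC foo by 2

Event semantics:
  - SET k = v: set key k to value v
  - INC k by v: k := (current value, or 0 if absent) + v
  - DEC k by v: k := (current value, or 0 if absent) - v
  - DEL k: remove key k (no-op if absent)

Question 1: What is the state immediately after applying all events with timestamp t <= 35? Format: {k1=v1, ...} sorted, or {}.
Apply events with t <= 35 (5 events):
  after event 1 (t=4: DEC foo by 15): {foo=-15}
  after event 2 (t=10: SET foo = 11): {foo=11}
  after event 3 (t=20: INC bar by 10): {bar=10, foo=11}
  after event 4 (t=29: SET baz = 43): {bar=10, baz=43, foo=11}
  after event 5 (t=34: SET bar = -18): {bar=-18, baz=43, foo=11}

Answer: {bar=-18, baz=43, foo=11}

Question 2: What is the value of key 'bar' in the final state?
Track key 'bar' through all 6 events:
  event 1 (t=4: DEC foo by 15): bar unchanged
  event 2 (t=10: SET foo = 11): bar unchanged
  event 3 (t=20: INC bar by 10): bar (absent) -> 10
  event 4 (t=29: SET baz = 43): bar unchanged
  event 5 (t=34: SET bar = -18): bar 10 -> -18
  event 6 (t=40: DEC foo by 2): bar unchanged
Final: bar = -18

Answer: -18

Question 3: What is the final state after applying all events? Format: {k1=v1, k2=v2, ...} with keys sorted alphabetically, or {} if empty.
Answer: {bar=-18, baz=43, foo=9}

Derivation:
  after event 1 (t=4: DEC foo by 15): {foo=-15}
  after event 2 (t=10: SET foo = 11): {foo=11}
  after event 3 (t=20: INC bar by 10): {bar=10, foo=11}
  after event 4 (t=29: SET baz = 43): {bar=10, baz=43, foo=11}
  after event 5 (t=34: SET bar = -18): {bar=-18, baz=43, foo=11}
  after event 6 (t=40: DEC foo by 2): {bar=-18, baz=43, foo=9}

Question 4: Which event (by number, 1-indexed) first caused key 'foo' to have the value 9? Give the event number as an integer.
Looking for first event where foo becomes 9:
  event 1: foo = -15
  event 2: foo = 11
  event 3: foo = 11
  event 4: foo = 11
  event 5: foo = 11
  event 6: foo 11 -> 9  <-- first match

Answer: 6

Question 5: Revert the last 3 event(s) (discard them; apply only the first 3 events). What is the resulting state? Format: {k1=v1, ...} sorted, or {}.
Keep first 3 events (discard last 3):
  after event 1 (t=4: DEC foo by 15): {foo=-15}
  after event 2 (t=10: SET foo = 11): {foo=11}
  after event 3 (t=20: INC bar by 10): {bar=10, foo=11}

Answer: {bar=10, foo=11}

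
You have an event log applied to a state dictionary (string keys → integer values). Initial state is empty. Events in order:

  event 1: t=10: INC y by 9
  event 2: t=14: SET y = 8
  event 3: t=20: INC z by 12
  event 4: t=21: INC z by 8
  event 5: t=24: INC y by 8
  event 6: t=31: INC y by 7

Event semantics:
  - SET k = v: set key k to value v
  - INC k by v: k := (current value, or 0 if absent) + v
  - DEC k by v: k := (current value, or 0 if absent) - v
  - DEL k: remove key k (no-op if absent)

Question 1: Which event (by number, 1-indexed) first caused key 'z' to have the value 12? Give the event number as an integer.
Looking for first event where z becomes 12:
  event 3: z (absent) -> 12  <-- first match

Answer: 3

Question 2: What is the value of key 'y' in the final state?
Track key 'y' through all 6 events:
  event 1 (t=10: INC y by 9): y (absent) -> 9
  event 2 (t=14: SET y = 8): y 9 -> 8
  event 3 (t=20: INC z by 12): y unchanged
  event 4 (t=21: INC z by 8): y unchanged
  event 5 (t=24: INC y by 8): y 8 -> 16
  event 6 (t=31: INC y by 7): y 16 -> 23
Final: y = 23

Answer: 23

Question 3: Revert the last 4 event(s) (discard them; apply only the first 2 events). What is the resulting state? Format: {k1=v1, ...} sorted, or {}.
Keep first 2 events (discard last 4):
  after event 1 (t=10: INC y by 9): {y=9}
  after event 2 (t=14: SET y = 8): {y=8}

Answer: {y=8}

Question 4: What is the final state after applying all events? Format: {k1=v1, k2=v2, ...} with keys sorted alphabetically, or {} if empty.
Answer: {y=23, z=20}

Derivation:
  after event 1 (t=10: INC y by 9): {y=9}
  after event 2 (t=14: SET y = 8): {y=8}
  after event 3 (t=20: INC z by 12): {y=8, z=12}
  after event 4 (t=21: INC z by 8): {y=8, z=20}
  after event 5 (t=24: INC y by 8): {y=16, z=20}
  after event 6 (t=31: INC y by 7): {y=23, z=20}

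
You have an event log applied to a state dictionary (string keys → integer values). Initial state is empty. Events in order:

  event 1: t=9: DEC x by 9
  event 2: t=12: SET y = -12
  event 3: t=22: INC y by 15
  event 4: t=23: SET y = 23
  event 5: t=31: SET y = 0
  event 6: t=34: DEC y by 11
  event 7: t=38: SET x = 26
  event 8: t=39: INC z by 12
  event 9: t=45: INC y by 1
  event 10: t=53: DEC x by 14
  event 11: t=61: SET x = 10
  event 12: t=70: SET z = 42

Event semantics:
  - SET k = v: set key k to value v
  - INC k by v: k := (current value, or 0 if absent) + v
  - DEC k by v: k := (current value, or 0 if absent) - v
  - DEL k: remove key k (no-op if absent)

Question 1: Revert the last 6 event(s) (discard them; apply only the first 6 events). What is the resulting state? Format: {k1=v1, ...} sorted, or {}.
Keep first 6 events (discard last 6):
  after event 1 (t=9: DEC x by 9): {x=-9}
  after event 2 (t=12: SET y = -12): {x=-9, y=-12}
  after event 3 (t=22: INC y by 15): {x=-9, y=3}
  after event 4 (t=23: SET y = 23): {x=-9, y=23}
  after event 5 (t=31: SET y = 0): {x=-9, y=0}
  after event 6 (t=34: DEC y by 11): {x=-9, y=-11}

Answer: {x=-9, y=-11}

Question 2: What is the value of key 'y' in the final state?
Answer: -10

Derivation:
Track key 'y' through all 12 events:
  event 1 (t=9: DEC x by 9): y unchanged
  event 2 (t=12: SET y = -12): y (absent) -> -12
  event 3 (t=22: INC y by 15): y -12 -> 3
  event 4 (t=23: SET y = 23): y 3 -> 23
  event 5 (t=31: SET y = 0): y 23 -> 0
  event 6 (t=34: DEC y by 11): y 0 -> -11
  event 7 (t=38: SET x = 26): y unchanged
  event 8 (t=39: INC z by 12): y unchanged
  event 9 (t=45: INC y by 1): y -11 -> -10
  event 10 (t=53: DEC x by 14): y unchanged
  event 11 (t=61: SET x = 10): y unchanged
  event 12 (t=70: SET z = 42): y unchanged
Final: y = -10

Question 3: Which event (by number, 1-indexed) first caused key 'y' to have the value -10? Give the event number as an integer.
Looking for first event where y becomes -10:
  event 2: y = -12
  event 3: y = 3
  event 4: y = 23
  event 5: y = 0
  event 6: y = -11
  event 7: y = -11
  event 8: y = -11
  event 9: y -11 -> -10  <-- first match

Answer: 9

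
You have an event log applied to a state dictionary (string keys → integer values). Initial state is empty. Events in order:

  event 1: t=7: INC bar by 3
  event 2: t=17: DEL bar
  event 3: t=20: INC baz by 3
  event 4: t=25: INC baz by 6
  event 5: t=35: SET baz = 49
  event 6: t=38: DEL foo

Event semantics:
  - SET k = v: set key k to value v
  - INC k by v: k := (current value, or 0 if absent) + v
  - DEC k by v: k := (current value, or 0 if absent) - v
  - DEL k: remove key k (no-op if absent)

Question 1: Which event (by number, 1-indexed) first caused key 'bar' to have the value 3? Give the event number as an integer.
Looking for first event where bar becomes 3:
  event 1: bar (absent) -> 3  <-- first match

Answer: 1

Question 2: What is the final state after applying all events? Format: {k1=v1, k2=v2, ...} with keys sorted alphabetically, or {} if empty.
  after event 1 (t=7: INC bar by 3): {bar=3}
  after event 2 (t=17: DEL bar): {}
  after event 3 (t=20: INC baz by 3): {baz=3}
  after event 4 (t=25: INC baz by 6): {baz=9}
  after event 5 (t=35: SET baz = 49): {baz=49}
  after event 6 (t=38: DEL foo): {baz=49}

Answer: {baz=49}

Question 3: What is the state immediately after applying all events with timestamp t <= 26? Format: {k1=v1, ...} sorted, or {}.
Apply events with t <= 26 (4 events):
  after event 1 (t=7: INC bar by 3): {bar=3}
  after event 2 (t=17: DEL bar): {}
  after event 3 (t=20: INC baz by 3): {baz=3}
  after event 4 (t=25: INC baz by 6): {baz=9}

Answer: {baz=9}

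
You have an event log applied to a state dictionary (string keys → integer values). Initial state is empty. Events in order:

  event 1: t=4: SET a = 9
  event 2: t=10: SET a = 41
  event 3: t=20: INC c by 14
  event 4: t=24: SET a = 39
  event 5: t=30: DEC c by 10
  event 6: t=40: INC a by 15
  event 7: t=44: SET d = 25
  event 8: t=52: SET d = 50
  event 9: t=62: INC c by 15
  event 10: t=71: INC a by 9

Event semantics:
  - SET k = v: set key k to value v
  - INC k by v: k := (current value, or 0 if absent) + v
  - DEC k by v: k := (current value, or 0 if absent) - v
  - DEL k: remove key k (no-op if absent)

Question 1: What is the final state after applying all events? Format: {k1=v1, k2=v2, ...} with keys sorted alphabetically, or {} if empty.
  after event 1 (t=4: SET a = 9): {a=9}
  after event 2 (t=10: SET a = 41): {a=41}
  after event 3 (t=20: INC c by 14): {a=41, c=14}
  after event 4 (t=24: SET a = 39): {a=39, c=14}
  after event 5 (t=30: DEC c by 10): {a=39, c=4}
  after event 6 (t=40: INC a by 15): {a=54, c=4}
  after event 7 (t=44: SET d = 25): {a=54, c=4, d=25}
  after event 8 (t=52: SET d = 50): {a=54, c=4, d=50}
  after event 9 (t=62: INC c by 15): {a=54, c=19, d=50}
  after event 10 (t=71: INC a by 9): {a=63, c=19, d=50}

Answer: {a=63, c=19, d=50}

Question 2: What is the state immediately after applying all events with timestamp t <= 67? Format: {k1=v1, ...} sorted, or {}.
Apply events with t <= 67 (9 events):
  after event 1 (t=4: SET a = 9): {a=9}
  after event 2 (t=10: SET a = 41): {a=41}
  after event 3 (t=20: INC c by 14): {a=41, c=14}
  after event 4 (t=24: SET a = 39): {a=39, c=14}
  after event 5 (t=30: DEC c by 10): {a=39, c=4}
  after event 6 (t=40: INC a by 15): {a=54, c=4}
  after event 7 (t=44: SET d = 25): {a=54, c=4, d=25}
  after event 8 (t=52: SET d = 50): {a=54, c=4, d=50}
  after event 9 (t=62: INC c by 15): {a=54, c=19, d=50}

Answer: {a=54, c=19, d=50}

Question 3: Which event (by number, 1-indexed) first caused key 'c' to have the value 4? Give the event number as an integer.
Answer: 5

Derivation:
Looking for first event where c becomes 4:
  event 3: c = 14
  event 4: c = 14
  event 5: c 14 -> 4  <-- first match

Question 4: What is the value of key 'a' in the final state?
Answer: 63

Derivation:
Track key 'a' through all 10 events:
  event 1 (t=4: SET a = 9): a (absent) -> 9
  event 2 (t=10: SET a = 41): a 9 -> 41
  event 3 (t=20: INC c by 14): a unchanged
  event 4 (t=24: SET a = 39): a 41 -> 39
  event 5 (t=30: DEC c by 10): a unchanged
  event 6 (t=40: INC a by 15): a 39 -> 54
  event 7 (t=44: SET d = 25): a unchanged
  event 8 (t=52: SET d = 50): a unchanged
  event 9 (t=62: INC c by 15): a unchanged
  event 10 (t=71: INC a by 9): a 54 -> 63
Final: a = 63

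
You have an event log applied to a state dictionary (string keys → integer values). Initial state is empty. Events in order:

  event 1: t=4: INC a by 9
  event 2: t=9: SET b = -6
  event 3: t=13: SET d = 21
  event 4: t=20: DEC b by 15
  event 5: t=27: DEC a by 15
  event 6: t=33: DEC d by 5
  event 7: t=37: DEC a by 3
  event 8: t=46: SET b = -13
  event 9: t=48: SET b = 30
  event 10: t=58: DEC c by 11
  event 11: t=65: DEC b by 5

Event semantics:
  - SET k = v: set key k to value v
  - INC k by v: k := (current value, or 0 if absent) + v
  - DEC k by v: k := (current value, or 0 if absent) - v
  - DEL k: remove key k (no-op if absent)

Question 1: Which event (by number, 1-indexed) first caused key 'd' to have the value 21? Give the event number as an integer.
Answer: 3

Derivation:
Looking for first event where d becomes 21:
  event 3: d (absent) -> 21  <-- first match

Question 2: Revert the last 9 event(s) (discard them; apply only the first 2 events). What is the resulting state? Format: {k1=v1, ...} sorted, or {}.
Keep first 2 events (discard last 9):
  after event 1 (t=4: INC a by 9): {a=9}
  after event 2 (t=9: SET b = -6): {a=9, b=-6}

Answer: {a=9, b=-6}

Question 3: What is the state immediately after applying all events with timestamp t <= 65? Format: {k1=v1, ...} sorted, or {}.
Answer: {a=-9, b=25, c=-11, d=16}

Derivation:
Apply events with t <= 65 (11 events):
  after event 1 (t=4: INC a by 9): {a=9}
  after event 2 (t=9: SET b = -6): {a=9, b=-6}
  after event 3 (t=13: SET d = 21): {a=9, b=-6, d=21}
  after event 4 (t=20: DEC b by 15): {a=9, b=-21, d=21}
  after event 5 (t=27: DEC a by 15): {a=-6, b=-21, d=21}
  after event 6 (t=33: DEC d by 5): {a=-6, b=-21, d=16}
  after event 7 (t=37: DEC a by 3): {a=-9, b=-21, d=16}
  after event 8 (t=46: SET b = -13): {a=-9, b=-13, d=16}
  after event 9 (t=48: SET b = 30): {a=-9, b=30, d=16}
  after event 10 (t=58: DEC c by 11): {a=-9, b=30, c=-11, d=16}
  after event 11 (t=65: DEC b by 5): {a=-9, b=25, c=-11, d=16}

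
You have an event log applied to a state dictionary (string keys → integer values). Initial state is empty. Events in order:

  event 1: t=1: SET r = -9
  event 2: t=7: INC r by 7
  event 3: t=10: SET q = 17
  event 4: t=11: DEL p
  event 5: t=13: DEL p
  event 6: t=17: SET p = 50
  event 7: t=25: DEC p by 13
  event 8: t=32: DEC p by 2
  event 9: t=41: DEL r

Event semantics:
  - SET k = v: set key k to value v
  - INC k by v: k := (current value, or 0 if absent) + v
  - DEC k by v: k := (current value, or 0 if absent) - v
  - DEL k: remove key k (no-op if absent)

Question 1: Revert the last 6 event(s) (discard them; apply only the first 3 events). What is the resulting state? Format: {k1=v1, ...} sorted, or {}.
Keep first 3 events (discard last 6):
  after event 1 (t=1: SET r = -9): {r=-9}
  after event 2 (t=7: INC r by 7): {r=-2}
  after event 3 (t=10: SET q = 17): {q=17, r=-2}

Answer: {q=17, r=-2}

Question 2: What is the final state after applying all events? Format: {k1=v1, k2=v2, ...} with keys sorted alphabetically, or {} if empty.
  after event 1 (t=1: SET r = -9): {r=-9}
  after event 2 (t=7: INC r by 7): {r=-2}
  after event 3 (t=10: SET q = 17): {q=17, r=-2}
  after event 4 (t=11: DEL p): {q=17, r=-2}
  after event 5 (t=13: DEL p): {q=17, r=-2}
  after event 6 (t=17: SET p = 50): {p=50, q=17, r=-2}
  after event 7 (t=25: DEC p by 13): {p=37, q=17, r=-2}
  after event 8 (t=32: DEC p by 2): {p=35, q=17, r=-2}
  after event 9 (t=41: DEL r): {p=35, q=17}

Answer: {p=35, q=17}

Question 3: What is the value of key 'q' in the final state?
Answer: 17

Derivation:
Track key 'q' through all 9 events:
  event 1 (t=1: SET r = -9): q unchanged
  event 2 (t=7: INC r by 7): q unchanged
  event 3 (t=10: SET q = 17): q (absent) -> 17
  event 4 (t=11: DEL p): q unchanged
  event 5 (t=13: DEL p): q unchanged
  event 6 (t=17: SET p = 50): q unchanged
  event 7 (t=25: DEC p by 13): q unchanged
  event 8 (t=32: DEC p by 2): q unchanged
  event 9 (t=41: DEL r): q unchanged
Final: q = 17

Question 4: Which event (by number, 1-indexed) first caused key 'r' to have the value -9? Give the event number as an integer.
Looking for first event where r becomes -9:
  event 1: r (absent) -> -9  <-- first match

Answer: 1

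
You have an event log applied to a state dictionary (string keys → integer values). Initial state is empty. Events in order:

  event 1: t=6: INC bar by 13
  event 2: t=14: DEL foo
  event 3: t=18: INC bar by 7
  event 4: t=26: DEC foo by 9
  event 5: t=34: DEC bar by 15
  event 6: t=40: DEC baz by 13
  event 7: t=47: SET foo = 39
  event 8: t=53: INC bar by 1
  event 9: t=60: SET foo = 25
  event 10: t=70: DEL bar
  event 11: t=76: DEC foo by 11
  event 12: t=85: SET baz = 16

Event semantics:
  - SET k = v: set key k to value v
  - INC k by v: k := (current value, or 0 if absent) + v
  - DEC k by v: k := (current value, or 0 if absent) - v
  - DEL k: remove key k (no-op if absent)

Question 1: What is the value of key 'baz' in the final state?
Answer: 16

Derivation:
Track key 'baz' through all 12 events:
  event 1 (t=6: INC bar by 13): baz unchanged
  event 2 (t=14: DEL foo): baz unchanged
  event 3 (t=18: INC bar by 7): baz unchanged
  event 4 (t=26: DEC foo by 9): baz unchanged
  event 5 (t=34: DEC bar by 15): baz unchanged
  event 6 (t=40: DEC baz by 13): baz (absent) -> -13
  event 7 (t=47: SET foo = 39): baz unchanged
  event 8 (t=53: INC bar by 1): baz unchanged
  event 9 (t=60: SET foo = 25): baz unchanged
  event 10 (t=70: DEL bar): baz unchanged
  event 11 (t=76: DEC foo by 11): baz unchanged
  event 12 (t=85: SET baz = 16): baz -13 -> 16
Final: baz = 16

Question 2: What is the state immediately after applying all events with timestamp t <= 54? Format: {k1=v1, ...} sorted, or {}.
Apply events with t <= 54 (8 events):
  after event 1 (t=6: INC bar by 13): {bar=13}
  after event 2 (t=14: DEL foo): {bar=13}
  after event 3 (t=18: INC bar by 7): {bar=20}
  after event 4 (t=26: DEC foo by 9): {bar=20, foo=-9}
  after event 5 (t=34: DEC bar by 15): {bar=5, foo=-9}
  after event 6 (t=40: DEC baz by 13): {bar=5, baz=-13, foo=-9}
  after event 7 (t=47: SET foo = 39): {bar=5, baz=-13, foo=39}
  after event 8 (t=53: INC bar by 1): {bar=6, baz=-13, foo=39}

Answer: {bar=6, baz=-13, foo=39}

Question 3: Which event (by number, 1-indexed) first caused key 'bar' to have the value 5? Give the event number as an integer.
Looking for first event where bar becomes 5:
  event 1: bar = 13
  event 2: bar = 13
  event 3: bar = 20
  event 4: bar = 20
  event 5: bar 20 -> 5  <-- first match

Answer: 5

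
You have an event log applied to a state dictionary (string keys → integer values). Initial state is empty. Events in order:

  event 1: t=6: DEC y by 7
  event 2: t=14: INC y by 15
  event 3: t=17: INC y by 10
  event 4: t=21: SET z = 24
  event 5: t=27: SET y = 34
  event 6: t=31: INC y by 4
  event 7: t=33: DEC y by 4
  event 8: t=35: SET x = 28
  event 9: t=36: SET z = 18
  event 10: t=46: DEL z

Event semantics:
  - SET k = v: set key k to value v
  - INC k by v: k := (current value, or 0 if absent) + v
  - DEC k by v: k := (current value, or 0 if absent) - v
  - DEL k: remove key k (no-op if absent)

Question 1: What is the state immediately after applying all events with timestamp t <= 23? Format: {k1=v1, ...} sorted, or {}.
Apply events with t <= 23 (4 events):
  after event 1 (t=6: DEC y by 7): {y=-7}
  after event 2 (t=14: INC y by 15): {y=8}
  after event 3 (t=17: INC y by 10): {y=18}
  after event 4 (t=21: SET z = 24): {y=18, z=24}

Answer: {y=18, z=24}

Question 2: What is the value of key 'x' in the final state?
Track key 'x' through all 10 events:
  event 1 (t=6: DEC y by 7): x unchanged
  event 2 (t=14: INC y by 15): x unchanged
  event 3 (t=17: INC y by 10): x unchanged
  event 4 (t=21: SET z = 24): x unchanged
  event 5 (t=27: SET y = 34): x unchanged
  event 6 (t=31: INC y by 4): x unchanged
  event 7 (t=33: DEC y by 4): x unchanged
  event 8 (t=35: SET x = 28): x (absent) -> 28
  event 9 (t=36: SET z = 18): x unchanged
  event 10 (t=46: DEL z): x unchanged
Final: x = 28

Answer: 28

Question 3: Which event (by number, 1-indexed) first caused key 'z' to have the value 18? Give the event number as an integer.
Looking for first event where z becomes 18:
  event 4: z = 24
  event 5: z = 24
  event 6: z = 24
  event 7: z = 24
  event 8: z = 24
  event 9: z 24 -> 18  <-- first match

Answer: 9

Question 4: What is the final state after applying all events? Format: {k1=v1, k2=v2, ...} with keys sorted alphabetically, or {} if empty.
Answer: {x=28, y=34}

Derivation:
  after event 1 (t=6: DEC y by 7): {y=-7}
  after event 2 (t=14: INC y by 15): {y=8}
  after event 3 (t=17: INC y by 10): {y=18}
  after event 4 (t=21: SET z = 24): {y=18, z=24}
  after event 5 (t=27: SET y = 34): {y=34, z=24}
  after event 6 (t=31: INC y by 4): {y=38, z=24}
  after event 7 (t=33: DEC y by 4): {y=34, z=24}
  after event 8 (t=35: SET x = 28): {x=28, y=34, z=24}
  after event 9 (t=36: SET z = 18): {x=28, y=34, z=18}
  after event 10 (t=46: DEL z): {x=28, y=34}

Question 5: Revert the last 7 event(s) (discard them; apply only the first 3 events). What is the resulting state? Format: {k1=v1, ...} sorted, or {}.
Keep first 3 events (discard last 7):
  after event 1 (t=6: DEC y by 7): {y=-7}
  after event 2 (t=14: INC y by 15): {y=8}
  after event 3 (t=17: INC y by 10): {y=18}

Answer: {y=18}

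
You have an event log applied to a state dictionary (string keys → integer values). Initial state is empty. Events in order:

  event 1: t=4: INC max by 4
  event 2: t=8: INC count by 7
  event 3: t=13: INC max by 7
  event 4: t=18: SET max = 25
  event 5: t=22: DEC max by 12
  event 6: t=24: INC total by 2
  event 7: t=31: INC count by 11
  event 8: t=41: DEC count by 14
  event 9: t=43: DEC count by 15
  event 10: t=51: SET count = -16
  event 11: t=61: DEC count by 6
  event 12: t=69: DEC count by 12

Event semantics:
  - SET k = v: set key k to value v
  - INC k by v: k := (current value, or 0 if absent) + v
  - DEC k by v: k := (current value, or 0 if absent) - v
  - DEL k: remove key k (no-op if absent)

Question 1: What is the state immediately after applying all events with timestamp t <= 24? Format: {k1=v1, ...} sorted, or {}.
Answer: {count=7, max=13, total=2}

Derivation:
Apply events with t <= 24 (6 events):
  after event 1 (t=4: INC max by 4): {max=4}
  after event 2 (t=8: INC count by 7): {count=7, max=4}
  after event 3 (t=13: INC max by 7): {count=7, max=11}
  after event 4 (t=18: SET max = 25): {count=7, max=25}
  after event 5 (t=22: DEC max by 12): {count=7, max=13}
  after event 6 (t=24: INC total by 2): {count=7, max=13, total=2}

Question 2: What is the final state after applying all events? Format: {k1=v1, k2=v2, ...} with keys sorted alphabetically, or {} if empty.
  after event 1 (t=4: INC max by 4): {max=4}
  after event 2 (t=8: INC count by 7): {count=7, max=4}
  after event 3 (t=13: INC max by 7): {count=7, max=11}
  after event 4 (t=18: SET max = 25): {count=7, max=25}
  after event 5 (t=22: DEC max by 12): {count=7, max=13}
  after event 6 (t=24: INC total by 2): {count=7, max=13, total=2}
  after event 7 (t=31: INC count by 11): {count=18, max=13, total=2}
  after event 8 (t=41: DEC count by 14): {count=4, max=13, total=2}
  after event 9 (t=43: DEC count by 15): {count=-11, max=13, total=2}
  after event 10 (t=51: SET count = -16): {count=-16, max=13, total=2}
  after event 11 (t=61: DEC count by 6): {count=-22, max=13, total=2}
  after event 12 (t=69: DEC count by 12): {count=-34, max=13, total=2}

Answer: {count=-34, max=13, total=2}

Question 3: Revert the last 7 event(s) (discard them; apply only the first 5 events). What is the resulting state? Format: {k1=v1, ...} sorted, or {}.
Keep first 5 events (discard last 7):
  after event 1 (t=4: INC max by 4): {max=4}
  after event 2 (t=8: INC count by 7): {count=7, max=4}
  after event 3 (t=13: INC max by 7): {count=7, max=11}
  after event 4 (t=18: SET max = 25): {count=7, max=25}
  after event 5 (t=22: DEC max by 12): {count=7, max=13}

Answer: {count=7, max=13}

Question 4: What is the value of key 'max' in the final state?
Track key 'max' through all 12 events:
  event 1 (t=4: INC max by 4): max (absent) -> 4
  event 2 (t=8: INC count by 7): max unchanged
  event 3 (t=13: INC max by 7): max 4 -> 11
  event 4 (t=18: SET max = 25): max 11 -> 25
  event 5 (t=22: DEC max by 12): max 25 -> 13
  event 6 (t=24: INC total by 2): max unchanged
  event 7 (t=31: INC count by 11): max unchanged
  event 8 (t=41: DEC count by 14): max unchanged
  event 9 (t=43: DEC count by 15): max unchanged
  event 10 (t=51: SET count = -16): max unchanged
  event 11 (t=61: DEC count by 6): max unchanged
  event 12 (t=69: DEC count by 12): max unchanged
Final: max = 13

Answer: 13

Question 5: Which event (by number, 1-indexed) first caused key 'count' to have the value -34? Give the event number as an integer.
Answer: 12

Derivation:
Looking for first event where count becomes -34:
  event 2: count = 7
  event 3: count = 7
  event 4: count = 7
  event 5: count = 7
  event 6: count = 7
  event 7: count = 18
  event 8: count = 4
  event 9: count = -11
  event 10: count = -16
  event 11: count = -22
  event 12: count -22 -> -34  <-- first match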